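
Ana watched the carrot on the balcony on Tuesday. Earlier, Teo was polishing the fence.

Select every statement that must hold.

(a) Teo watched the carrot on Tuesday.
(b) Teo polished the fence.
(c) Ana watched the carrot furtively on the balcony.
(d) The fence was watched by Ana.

(b)

(a) Not entailed — the passage has Ana watching the carrot, not Teo.
(b) Entailed — 'polish' is an activity; 'was polishing' entails that some polishing happened, so 'polished' holds.
(c) Not entailed — 'furtively' adds information not in the original event.
(d) Not entailed — Ana watched the carrot, not the fence; the fence belongs to the polishing event.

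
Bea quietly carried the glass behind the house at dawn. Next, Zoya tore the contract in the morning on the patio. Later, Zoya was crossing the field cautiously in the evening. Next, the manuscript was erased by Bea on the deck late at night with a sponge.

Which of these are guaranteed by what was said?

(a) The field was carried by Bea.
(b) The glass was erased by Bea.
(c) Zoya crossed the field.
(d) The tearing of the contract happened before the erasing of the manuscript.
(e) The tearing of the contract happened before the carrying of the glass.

(d)

(a) Not entailed — Bea carried the glass, not the field; the field belongs to the crossing event.
(b) Not entailed — Bea erased the manuscript, not the glass; the glass belongs to the carrying event.
(c) Not entailed — 'was crossing' is progressive on an accomplishment; it does not entail the completed 'crossed'.
(d) Entailed — the narrative places the tearing before the erasing.
(e) Not entailed — the narrative places the carrying before the tearing, not after.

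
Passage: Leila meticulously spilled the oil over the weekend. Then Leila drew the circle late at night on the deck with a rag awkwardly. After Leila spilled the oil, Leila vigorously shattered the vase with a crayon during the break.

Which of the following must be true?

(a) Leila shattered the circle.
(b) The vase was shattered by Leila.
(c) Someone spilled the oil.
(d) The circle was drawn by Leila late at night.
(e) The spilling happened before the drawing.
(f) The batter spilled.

(b), (c), (d), (e)

(a) Not entailed — Leila shattered the vase, not the circle; the circle belongs to the drawing event.
(b) Entailed — dropping 'with a crayon', 'vigorously', 'during the break' leaves a sub-description the original still satisfies.
(c) Entailed — every conjunct here is already in the original spilling event.
(d) Entailed — every conjunct here is already in the original drawing event.
(e) Entailed — the narrative places the spilling before the drawing.
(f) Not entailed — the oil is what spilled, not the batter.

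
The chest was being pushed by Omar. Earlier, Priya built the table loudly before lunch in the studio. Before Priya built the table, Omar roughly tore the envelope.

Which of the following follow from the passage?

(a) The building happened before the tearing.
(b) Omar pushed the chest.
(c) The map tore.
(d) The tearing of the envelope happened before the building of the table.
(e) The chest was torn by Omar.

(b), (d)

(a) Not entailed — the narrative places the tearing before the building, not after.
(b) Entailed — 'push' is an activity; 'was pushing' entails that some pushing happened, so 'pushed' holds.
(c) Not entailed — the envelope is what tore, not the map.
(d) Entailed — the narrative places the tearing before the building.
(e) Not entailed — Omar tore the envelope, not the chest; the chest belongs to the pushing event.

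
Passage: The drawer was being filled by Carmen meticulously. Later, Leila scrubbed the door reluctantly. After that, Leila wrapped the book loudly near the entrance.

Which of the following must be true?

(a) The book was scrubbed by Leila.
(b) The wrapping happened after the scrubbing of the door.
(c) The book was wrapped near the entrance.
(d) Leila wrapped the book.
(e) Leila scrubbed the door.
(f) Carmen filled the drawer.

(b), (c), (d), (e)

(a) Not entailed — Leila scrubbed the door, not the book; the book belongs to the wrapping event.
(b) Entailed — the narrative places the scrubbing before the wrapping.
(c) Entailed — this follows by dropping conjuncts from the wrapping event's description.
(d) Entailed — dropping 'near the entrance', 'loudly' leaves a sub-description the original still satisfies.
(e) Entailed — dropping 'reluctantly' leaves a sub-description the original still satisfies.
(f) Not entailed — 'was filling' is progressive on an accomplishment; it does not entail the completed 'filled'.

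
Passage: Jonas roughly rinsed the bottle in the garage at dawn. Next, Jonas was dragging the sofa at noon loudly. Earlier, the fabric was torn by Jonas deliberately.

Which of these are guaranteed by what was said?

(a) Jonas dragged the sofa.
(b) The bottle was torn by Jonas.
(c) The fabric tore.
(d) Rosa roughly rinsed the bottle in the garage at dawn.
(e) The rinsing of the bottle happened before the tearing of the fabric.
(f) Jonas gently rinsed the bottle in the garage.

(a), (c)

(a) Entailed — 'drag' is an activity; 'was dragging' entails that some dragging happened, so 'dragged' holds.
(b) Not entailed — Jonas tore the fabric, not the bottle; the bottle belongs to the rinsing event.
(c) Entailed — 'Jonas tore the fabric' is causative; it entails the inchoative 'the fabric tore'.
(d) Not entailed — the passage has Jonas rinsing the bottle, not Rosa.
(e) Not entailed — the narrative doesn't order the rinsing relative to the tearing.
(f) Not entailed — 'gently' adds a manner not in (and inconsistent with) the original.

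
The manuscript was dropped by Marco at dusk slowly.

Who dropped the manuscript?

'Marco' marks the agent of the dropping event.

Marco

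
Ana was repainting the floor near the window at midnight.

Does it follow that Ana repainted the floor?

'was repainting' is progressive; for an accomplishment like 'repaint the floor', it doesn't entail completion.

no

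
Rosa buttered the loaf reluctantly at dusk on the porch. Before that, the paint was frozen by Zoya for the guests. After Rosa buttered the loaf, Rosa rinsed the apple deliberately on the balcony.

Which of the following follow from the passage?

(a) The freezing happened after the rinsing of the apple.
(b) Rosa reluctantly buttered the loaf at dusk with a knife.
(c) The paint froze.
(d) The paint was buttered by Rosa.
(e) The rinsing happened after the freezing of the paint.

(c), (e)

(a) Not entailed — the narrative places the freezing before the rinsing, not after.
(b) Not entailed — 'with a knife' adds information not in the original event.
(c) Entailed — 'Zoya froze the paint' is causative; it entails the inchoative 'the paint froze'.
(d) Not entailed — Rosa buttered the loaf, not the paint; the paint belongs to the freezing event.
(e) Entailed — the narrative places the freezing before the rinsing.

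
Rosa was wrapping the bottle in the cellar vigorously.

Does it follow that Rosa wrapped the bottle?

'was wrapping' is progressive; for an accomplishment like 'wrap the bottle', it doesn't entail completion.

no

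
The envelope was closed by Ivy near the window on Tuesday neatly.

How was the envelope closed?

neatly

'neatly' marks the manner of the closing event.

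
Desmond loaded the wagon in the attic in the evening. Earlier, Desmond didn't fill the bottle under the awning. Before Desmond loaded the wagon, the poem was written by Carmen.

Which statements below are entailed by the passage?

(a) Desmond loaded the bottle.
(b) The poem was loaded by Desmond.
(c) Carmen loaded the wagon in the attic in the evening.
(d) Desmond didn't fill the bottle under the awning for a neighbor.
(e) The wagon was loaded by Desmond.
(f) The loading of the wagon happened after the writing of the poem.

(d), (e), (f)

(a) Not entailed — Desmond loaded the wagon, not the bottle; the bottle belongs to the filling event.
(b) Not entailed — Desmond loaded the wagon, not the poem; the poem belongs to the writing event.
(c) Not entailed — the passage has Desmond loading the wagon, not Carmen.
(d) Entailed — under negation, adding a further restriction is entailed: if no such filling event occurred, none occurred for a neighbor either.
(e) Entailed — every conjunct here is already in the original loading event.
(f) Entailed — the narrative places the writing before the loading.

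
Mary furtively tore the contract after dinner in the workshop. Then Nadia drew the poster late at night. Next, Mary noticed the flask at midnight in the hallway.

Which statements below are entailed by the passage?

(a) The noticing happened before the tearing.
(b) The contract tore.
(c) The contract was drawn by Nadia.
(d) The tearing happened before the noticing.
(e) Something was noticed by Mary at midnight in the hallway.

(b), (d), (e)

(a) Not entailed — the narrative places the tearing before the noticing, not after.
(b) Entailed — 'Mary tore the contract' is causative; it entails the inchoative 'the contract tore'.
(c) Not entailed — Nadia drew the poster, not the contract; the contract belongs to the tearing event.
(d) Entailed — the narrative places the tearing before the noticing.
(e) Entailed — every conjunct here is already in the original noticing event.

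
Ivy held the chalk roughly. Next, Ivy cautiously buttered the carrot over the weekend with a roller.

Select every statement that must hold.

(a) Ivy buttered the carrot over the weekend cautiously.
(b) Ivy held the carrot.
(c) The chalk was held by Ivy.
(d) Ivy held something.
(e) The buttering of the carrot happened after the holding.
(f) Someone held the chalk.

(a), (c), (d), (e), (f)

(a) Entailed — dropping 'with a roller' leaves a sub-description the original still satisfies.
(b) Not entailed — Ivy held the chalk, not the carrot; the carrot belongs to the buttering event.
(c) Entailed — the original entails any weakening of itself; this just drops 'roughly'.
(d) Entailed — every conjunct here is already in the original holding event.
(e) Entailed — the narrative places the holding before the buttering.
(f) Entailed — this follows by dropping conjuncts from the holding event's description.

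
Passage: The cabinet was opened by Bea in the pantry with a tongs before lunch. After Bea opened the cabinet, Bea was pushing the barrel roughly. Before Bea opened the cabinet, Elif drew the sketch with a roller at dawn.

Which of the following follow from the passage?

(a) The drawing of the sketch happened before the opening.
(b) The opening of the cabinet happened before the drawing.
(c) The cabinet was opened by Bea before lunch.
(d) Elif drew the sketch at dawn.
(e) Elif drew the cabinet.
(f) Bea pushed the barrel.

(a), (c), (d), (f)

(a) Entailed — the narrative places the drawing before the opening.
(b) Not entailed — the narrative places the drawing before the opening, not after.
(c) Entailed — every conjunct here is already in the original opening event.
(d) Entailed — this follows by dropping conjuncts from the drawing event's description.
(e) Not entailed — Elif drew the sketch, not the cabinet; the cabinet belongs to the opening event.
(f) Entailed — 'push' is an activity; 'was pushing' entails that some pushing happened, so 'pushed' holds.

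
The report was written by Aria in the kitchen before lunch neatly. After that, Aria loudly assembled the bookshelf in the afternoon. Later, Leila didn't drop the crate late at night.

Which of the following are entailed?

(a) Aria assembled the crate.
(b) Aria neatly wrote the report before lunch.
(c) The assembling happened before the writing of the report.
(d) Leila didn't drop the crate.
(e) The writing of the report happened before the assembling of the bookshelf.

(b), (e)

(a) Not entailed — Aria assembled the bookshelf, not the crate; the crate belongs to the dropping event.
(b) Entailed — this follows by dropping conjuncts from the writing event's description.
(c) Not entailed — the narrative places the writing before the assembling, not after.
(d) Not entailed — dropping 'late at night' under negation is not valid — the original leaves open that Leila dropped the crate some other way.
(e) Entailed — the narrative places the writing before the assembling.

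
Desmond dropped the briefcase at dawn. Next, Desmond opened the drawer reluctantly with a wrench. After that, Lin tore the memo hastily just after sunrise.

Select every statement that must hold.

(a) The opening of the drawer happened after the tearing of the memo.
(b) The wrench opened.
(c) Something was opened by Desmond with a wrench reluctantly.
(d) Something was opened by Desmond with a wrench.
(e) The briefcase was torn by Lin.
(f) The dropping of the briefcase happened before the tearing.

(a) Not entailed — the narrative places the opening before the tearing, not after.
(b) Not entailed — the drawer is what opened, not the wrench.
(c) Entailed — this follows by dropping conjuncts from the opening event's description.
(d) Entailed — dropping 'reluctantly' and generalizing the patient leaves a sub-description the original still satisfies.
(e) Not entailed — Lin tore the memo, not the briefcase; the briefcase belongs to the dropping event.
(f) Entailed — the narrative places the dropping before the tearing.

(c), (d), (f)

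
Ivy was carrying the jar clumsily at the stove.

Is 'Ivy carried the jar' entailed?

yes

'carry' is atelic; if Ivy was carrying the jar, then Ivy carried the jar (for some time).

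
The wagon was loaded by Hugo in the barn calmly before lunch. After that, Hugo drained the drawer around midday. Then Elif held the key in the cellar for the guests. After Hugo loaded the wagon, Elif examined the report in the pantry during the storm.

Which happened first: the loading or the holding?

The connectives place the loading before the holding.

the loading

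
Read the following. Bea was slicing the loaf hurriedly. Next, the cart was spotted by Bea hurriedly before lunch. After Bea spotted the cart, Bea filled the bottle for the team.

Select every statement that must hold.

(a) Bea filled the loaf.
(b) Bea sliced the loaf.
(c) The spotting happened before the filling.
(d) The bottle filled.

(c), (d)

(a) Not entailed — Bea filled the bottle, not the loaf; the loaf belongs to the slicing event.
(b) Not entailed — 'was slicing' is progressive on an accomplishment; it does not entail the completed 'sliced'.
(c) Entailed — the narrative places the spotting before the filling.
(d) Entailed — 'Bea filled the bottle' is causative; it entails the inchoative 'the bottle filled'.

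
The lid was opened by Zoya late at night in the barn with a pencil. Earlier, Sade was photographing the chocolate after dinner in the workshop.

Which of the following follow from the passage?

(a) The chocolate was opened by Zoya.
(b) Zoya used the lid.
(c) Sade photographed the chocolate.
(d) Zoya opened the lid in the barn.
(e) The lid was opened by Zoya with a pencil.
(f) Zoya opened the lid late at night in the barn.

(d), (e), (f)

(a) Not entailed — Zoya opened the lid, not the chocolate; the chocolate belongs to the photographing event.
(b) Not entailed — the lid is the patient, not an instrument — Zoya used a pencil.
(c) Not entailed — 'was photographing' is progressive on an accomplishment; it does not entail the completed 'photographed'.
(d) Entailed — every conjunct here is already in the original opening event.
(e) Entailed — every conjunct here is already in the original opening event.
(f) Entailed — dropping 'with a pencil' leaves a sub-description the original still satisfies.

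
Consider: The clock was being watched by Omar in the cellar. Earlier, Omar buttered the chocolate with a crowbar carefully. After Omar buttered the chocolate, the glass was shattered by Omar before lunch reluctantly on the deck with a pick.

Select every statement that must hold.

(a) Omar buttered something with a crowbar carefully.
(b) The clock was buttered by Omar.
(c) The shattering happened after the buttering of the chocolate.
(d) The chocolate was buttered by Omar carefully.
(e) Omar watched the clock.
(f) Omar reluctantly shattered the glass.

(a), (c), (d), (e), (f)

(a) Entailed — generalizing the patient leaves a sub-description the original still satisfies.
(b) Not entailed — Omar buttered the chocolate, not the clock; the clock belongs to the watching event.
(c) Entailed — the narrative places the buttering before the shattering.
(d) Entailed — this follows by dropping conjuncts from the buttering event's description.
(e) Entailed — 'watch' is an activity; 'was watching' entails that some watching happened, so 'watched' holds.
(f) Entailed — dropping 'on the deck', 'with a pick', 'before lunch' leaves a sub-description the original still satisfies.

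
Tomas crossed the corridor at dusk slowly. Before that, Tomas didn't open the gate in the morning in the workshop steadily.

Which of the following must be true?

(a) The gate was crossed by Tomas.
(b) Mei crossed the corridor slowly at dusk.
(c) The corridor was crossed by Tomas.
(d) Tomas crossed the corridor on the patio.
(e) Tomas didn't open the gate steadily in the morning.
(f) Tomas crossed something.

(a) Not entailed — Tomas crossed the corridor, not the gate; the gate belongs to the opening event.
(b) Not entailed — the passage has Tomas crossing the corridor, not Mei.
(c) Entailed — the original entails any weakening of itself; this just drops 'at dusk', 'slowly'.
(d) Not entailed — 'on the patio' adds information not in the original event.
(e) Not entailed — dropping 'in the workshop' under negation is not valid — the original leaves open that Tomas opened the gate some other way.
(f) Entailed — every conjunct here is already in the original crossing event.

(c), (f)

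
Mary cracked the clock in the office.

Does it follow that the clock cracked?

yes

'Mary cracked the clock' is the causative; it entails the inchoative 'the clock cracked'.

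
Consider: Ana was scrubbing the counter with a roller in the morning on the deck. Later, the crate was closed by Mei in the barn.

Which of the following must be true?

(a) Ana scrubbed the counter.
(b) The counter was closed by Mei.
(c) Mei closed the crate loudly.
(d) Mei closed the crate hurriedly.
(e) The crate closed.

(a), (e)

(a) Entailed — 'scrub' is an activity; 'was scrubbing' entails that some scrubbing happened, so 'scrubbed' holds.
(b) Not entailed — Mei closed the crate, not the counter; the counter belongs to the scrubbing event.
(c) Not entailed — 'loudly' adds information not in the original event.
(d) Not entailed — 'hurriedly' adds information not in the original event.
(e) Entailed — 'Mei closed the crate' is causative; it entails the inchoative 'the crate closed'.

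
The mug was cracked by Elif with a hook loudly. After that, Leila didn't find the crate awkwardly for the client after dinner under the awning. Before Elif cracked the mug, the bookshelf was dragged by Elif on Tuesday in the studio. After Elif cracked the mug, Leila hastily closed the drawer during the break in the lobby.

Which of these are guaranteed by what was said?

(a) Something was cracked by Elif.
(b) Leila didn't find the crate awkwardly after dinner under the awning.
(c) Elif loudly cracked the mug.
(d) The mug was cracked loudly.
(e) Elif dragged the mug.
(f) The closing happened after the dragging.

(a), (c), (d), (f)

(a) Entailed — dropping 'loudly', 'with a hook' and generalizing the patient leaves a sub-description the original still satisfies.
(b) Not entailed — dropping 'for the client' under negation is not valid — the original leaves open that Leila found the crate some other way.
(c) Entailed — the original entails any weakening of itself; this just drops 'with a hook'.
(d) Entailed — this follows by dropping conjuncts from the cracking event's description.
(e) Not entailed — Elif dragged the bookshelf, not the mug; the mug belongs to the cracking event.
(f) Entailed — the narrative places the dragging before the closing.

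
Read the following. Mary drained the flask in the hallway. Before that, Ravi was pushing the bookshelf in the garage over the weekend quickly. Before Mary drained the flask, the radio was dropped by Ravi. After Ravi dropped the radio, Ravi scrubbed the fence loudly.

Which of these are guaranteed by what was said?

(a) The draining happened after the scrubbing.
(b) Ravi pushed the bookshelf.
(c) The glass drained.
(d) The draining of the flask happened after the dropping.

(b), (d)

(a) Not entailed — the narrative doesn't order the scrubbing relative to the draining.
(b) Entailed — 'push' is an activity; 'was pushing' entails that some pushing happened, so 'pushed' holds.
(c) Not entailed — the flask is what drained, not the glass.
(d) Entailed — the narrative places the dropping before the draining.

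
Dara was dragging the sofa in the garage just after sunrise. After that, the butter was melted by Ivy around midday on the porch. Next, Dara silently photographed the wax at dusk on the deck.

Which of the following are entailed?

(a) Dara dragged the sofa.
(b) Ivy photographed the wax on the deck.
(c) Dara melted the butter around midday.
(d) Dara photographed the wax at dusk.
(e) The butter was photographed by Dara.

(a) Entailed — 'drag' is an activity; 'was dragging' entails that some dragging happened, so 'dragged' holds.
(b) Not entailed — the passage has Dara photographing the wax, not Ivy.
(c) Not entailed — the passage has Ivy melting the butter, not Dara.
(d) Entailed — this follows by dropping conjuncts from the photographing event's description.
(e) Not entailed — Dara photographed the wax, not the butter; the butter belongs to the melting event.

(a), (d)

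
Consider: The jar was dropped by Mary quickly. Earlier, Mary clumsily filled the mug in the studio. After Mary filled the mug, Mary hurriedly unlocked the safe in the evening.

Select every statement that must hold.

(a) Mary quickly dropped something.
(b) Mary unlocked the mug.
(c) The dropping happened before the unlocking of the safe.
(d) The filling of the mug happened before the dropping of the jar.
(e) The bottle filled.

(a), (d)

(a) Entailed — the original entails any weakening of itself; this just generalizes the patient.
(b) Not entailed — Mary unlocked the safe, not the mug; the mug belongs to the filling event.
(c) Not entailed — the narrative doesn't order the dropping relative to the unlocking.
(d) Entailed — the narrative places the filling before the dropping.
(e) Not entailed — the mug is what filled, not the bottle.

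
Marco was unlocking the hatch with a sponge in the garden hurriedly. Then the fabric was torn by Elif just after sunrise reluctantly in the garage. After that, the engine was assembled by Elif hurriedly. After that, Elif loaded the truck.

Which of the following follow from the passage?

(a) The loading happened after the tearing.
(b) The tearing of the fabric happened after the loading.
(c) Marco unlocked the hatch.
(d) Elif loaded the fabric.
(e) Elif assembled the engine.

(a) Entailed — the narrative places the tearing before the loading.
(b) Not entailed — the narrative places the tearing before the loading, not after.
(c) Not entailed — 'was unlocking' is progressive on an accomplishment; it does not entail the completed 'unlocked'.
(d) Not entailed — Elif loaded the truck, not the fabric; the fabric belongs to the tearing event.
(e) Entailed — this follows by dropping conjuncts from the assembling event's description.

(a), (e)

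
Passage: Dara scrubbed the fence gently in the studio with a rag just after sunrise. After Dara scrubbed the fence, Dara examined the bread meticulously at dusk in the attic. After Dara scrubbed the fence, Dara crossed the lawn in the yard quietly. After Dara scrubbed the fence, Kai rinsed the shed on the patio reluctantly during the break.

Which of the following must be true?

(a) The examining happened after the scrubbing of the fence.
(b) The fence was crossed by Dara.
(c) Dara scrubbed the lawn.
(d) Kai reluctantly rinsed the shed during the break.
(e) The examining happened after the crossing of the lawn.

(a), (d)

(a) Entailed — the narrative places the scrubbing before the examining.
(b) Not entailed — Dara crossed the lawn, not the fence; the fence belongs to the scrubbing event.
(c) Not entailed — Dara scrubbed the fence, not the lawn; the lawn belongs to the crossing event.
(d) Entailed — the original entails any weakening of itself; this just drops 'on the patio'.
(e) Not entailed — the narrative doesn't order the crossing relative to the examining.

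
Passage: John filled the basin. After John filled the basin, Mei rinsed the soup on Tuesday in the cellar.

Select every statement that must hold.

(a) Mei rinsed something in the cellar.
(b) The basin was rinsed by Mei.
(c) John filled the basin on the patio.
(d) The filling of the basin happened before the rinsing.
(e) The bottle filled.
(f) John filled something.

(a) Entailed — dropping 'on Tuesday' and generalizing the patient leaves a sub-description the original still satisfies.
(b) Not entailed — Mei rinsed the soup, not the basin; the basin belongs to the filling event.
(c) Not entailed — 'on the patio' adds information not in the original event.
(d) Entailed — the narrative places the filling before the rinsing.
(e) Not entailed — the basin is what filled, not the bottle.
(f) Entailed — every conjunct here is already in the original filling event.

(a), (d), (f)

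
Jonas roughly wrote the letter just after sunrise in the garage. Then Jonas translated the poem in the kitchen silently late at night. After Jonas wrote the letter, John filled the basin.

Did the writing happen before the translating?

The narrative orders the writing before the translating.

yes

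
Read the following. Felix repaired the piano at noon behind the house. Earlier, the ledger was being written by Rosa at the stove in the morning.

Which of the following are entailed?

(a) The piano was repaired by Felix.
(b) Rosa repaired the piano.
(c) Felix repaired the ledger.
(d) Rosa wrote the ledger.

(a) Entailed — this follows by dropping conjuncts from the repairing event's description.
(b) Not entailed — the passage has Felix repairing the piano, not Rosa.
(c) Not entailed — Felix repaired the piano, not the ledger; the ledger belongs to the writing event.
(d) Not entailed — 'was writing' is progressive on an accomplishment; it does not entail the completed 'wrote'.

(a)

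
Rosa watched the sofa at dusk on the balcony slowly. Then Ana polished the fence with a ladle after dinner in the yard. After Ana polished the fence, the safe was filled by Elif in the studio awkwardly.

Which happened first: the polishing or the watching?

the watching

The connectives place the watching before the polishing.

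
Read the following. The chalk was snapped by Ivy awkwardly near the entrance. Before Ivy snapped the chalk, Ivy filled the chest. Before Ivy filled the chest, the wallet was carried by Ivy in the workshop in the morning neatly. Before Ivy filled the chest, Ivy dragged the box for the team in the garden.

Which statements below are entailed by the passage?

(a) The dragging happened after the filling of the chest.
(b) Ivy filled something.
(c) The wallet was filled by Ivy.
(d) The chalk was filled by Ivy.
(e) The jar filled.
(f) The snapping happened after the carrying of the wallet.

(a) Not entailed — the narrative places the dragging before the filling, not after.
(b) Entailed — this follows by dropping conjuncts from the filling event's description.
(c) Not entailed — Ivy filled the chest, not the wallet; the wallet belongs to the carrying event.
(d) Not entailed — Ivy filled the chest, not the chalk; the chalk belongs to the snapping event.
(e) Not entailed — the chest is what filled, not the jar.
(f) Entailed — the narrative places the carrying before the snapping.

(b), (f)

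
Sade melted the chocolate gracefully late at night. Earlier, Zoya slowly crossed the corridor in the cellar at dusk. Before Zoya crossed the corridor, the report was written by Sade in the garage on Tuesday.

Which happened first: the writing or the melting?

the writing

The connectives place the writing before the melting.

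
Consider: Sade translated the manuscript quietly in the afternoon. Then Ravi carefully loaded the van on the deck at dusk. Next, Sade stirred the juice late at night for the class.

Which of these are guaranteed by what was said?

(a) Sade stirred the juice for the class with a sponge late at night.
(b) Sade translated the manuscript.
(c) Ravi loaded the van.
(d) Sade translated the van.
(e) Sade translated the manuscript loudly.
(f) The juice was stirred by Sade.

(a) Not entailed — 'with a sponge' adds information not in the original event.
(b) Entailed — this follows by dropping conjuncts from the translating event's description.
(c) Entailed — every conjunct here is already in the original loading event.
(d) Not entailed — Sade translated the manuscript, not the van; the van belongs to the loading event.
(e) Not entailed — 'loudly' adds a manner not in (and inconsistent with) the original.
(f) Entailed — dropping 'for the class', 'late at night' leaves a sub-description the original still satisfies.

(b), (c), (f)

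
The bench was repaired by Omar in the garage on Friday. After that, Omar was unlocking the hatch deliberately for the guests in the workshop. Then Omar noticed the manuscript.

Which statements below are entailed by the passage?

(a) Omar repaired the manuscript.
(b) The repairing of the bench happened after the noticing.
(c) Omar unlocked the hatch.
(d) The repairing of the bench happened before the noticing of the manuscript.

(d)

(a) Not entailed — Omar repaired the bench, not the manuscript; the manuscript belongs to the noticing event.
(b) Not entailed — the narrative places the repairing before the noticing, not after.
(c) Not entailed — 'was unlocking' is progressive on an accomplishment; it does not entail the completed 'unlocked'.
(d) Entailed — the narrative places the repairing before the noticing.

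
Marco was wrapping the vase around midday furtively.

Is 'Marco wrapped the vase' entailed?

'was wrapping' is progressive; for an accomplishment like 'wrap the vase', it doesn't entail completion.

no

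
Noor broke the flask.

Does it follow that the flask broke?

'Noor broke the flask' is the causative; it entails the inchoative 'the flask broke'.

yes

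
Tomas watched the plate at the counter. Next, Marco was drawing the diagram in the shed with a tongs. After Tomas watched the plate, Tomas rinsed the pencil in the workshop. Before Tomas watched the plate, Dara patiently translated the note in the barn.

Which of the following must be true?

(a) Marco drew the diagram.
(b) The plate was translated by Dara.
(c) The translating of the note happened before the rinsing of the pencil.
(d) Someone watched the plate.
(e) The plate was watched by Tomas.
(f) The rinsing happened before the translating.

(a) Not entailed — 'was drawing' is progressive on an accomplishment; it does not entail the completed 'drew'.
(b) Not entailed — Dara translated the note, not the plate; the plate belongs to the watching event.
(c) Entailed — the narrative places the translating before the rinsing.
(d) Entailed — the original entails any weakening of itself; this just drops 'at the counter' and generalizes the agent.
(e) Entailed — dropping 'at the counter' leaves a sub-description the original still satisfies.
(f) Not entailed — the narrative places the translating before the rinsing, not after.

(c), (d), (e)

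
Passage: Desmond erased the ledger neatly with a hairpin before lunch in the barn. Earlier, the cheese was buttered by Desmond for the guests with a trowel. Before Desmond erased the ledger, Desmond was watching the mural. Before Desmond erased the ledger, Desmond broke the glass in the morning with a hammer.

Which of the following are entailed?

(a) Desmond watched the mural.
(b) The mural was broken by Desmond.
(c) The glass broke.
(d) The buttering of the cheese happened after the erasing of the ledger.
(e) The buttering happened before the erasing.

(a) Entailed — 'watch' is an activity; 'was watching' entails that some watching happened, so 'watched' holds.
(b) Not entailed — Desmond broke the glass, not the mural; the mural belongs to the watching event.
(c) Entailed — 'Desmond broke the glass' is causative; it entails the inchoative 'the glass broke'.
(d) Not entailed — the narrative places the buttering before the erasing, not after.
(e) Entailed — the narrative places the buttering before the erasing.

(a), (c), (e)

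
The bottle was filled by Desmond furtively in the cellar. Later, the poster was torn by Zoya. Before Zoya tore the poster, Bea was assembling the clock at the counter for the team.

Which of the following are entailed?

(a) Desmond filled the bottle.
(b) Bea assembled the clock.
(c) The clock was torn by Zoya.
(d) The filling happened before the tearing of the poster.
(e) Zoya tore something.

(a), (d), (e)

(a) Entailed — the original entails any weakening of itself; this just drops 'in the cellar', 'furtively'.
(b) Not entailed — 'was assembling' is progressive on an accomplishment; it does not entail the completed 'assembled'.
(c) Not entailed — Zoya tore the poster, not the clock; the clock belongs to the assembling event.
(d) Entailed — the narrative places the filling before the tearing.
(e) Entailed — the original entails any weakening of itself; this just generalizes the patient.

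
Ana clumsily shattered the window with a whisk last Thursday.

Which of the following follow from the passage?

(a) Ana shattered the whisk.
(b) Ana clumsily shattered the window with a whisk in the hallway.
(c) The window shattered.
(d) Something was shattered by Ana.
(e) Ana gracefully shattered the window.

(c), (d)

(a) Not entailed — the whisk is the instrument, not what was shattered.
(b) Not entailed — 'in the hallway' adds information not in the original event.
(c) Entailed — 'Ana shattered the window' is causative; it entails the inchoative 'the window shattered'.
(d) Entailed — the original entails any weakening of itself; this just drops 'last Thursday', 'with a whisk', 'clumsily' and generalizes the patient.
(e) Not entailed — 'gracefully' adds a manner not in (and inconsistent with) the original.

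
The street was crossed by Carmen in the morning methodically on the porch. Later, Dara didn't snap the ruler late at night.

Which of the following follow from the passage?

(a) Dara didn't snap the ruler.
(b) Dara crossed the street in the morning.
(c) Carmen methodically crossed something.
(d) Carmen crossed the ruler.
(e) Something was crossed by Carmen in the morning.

(a) Not entailed — dropping 'late at night' under negation is not valid — the original leaves open that Dara snapped the ruler some other way.
(b) Not entailed — the passage has Carmen crossing the street, not Dara.
(c) Entailed — the original entails any weakening of itself; this just drops 'on the porch', 'in the morning' and generalizes the patient.
(d) Not entailed — Carmen crossed the street, not the ruler; the ruler belongs to the snapping event.
(e) Entailed — every conjunct here is already in the original crossing event.

(c), (e)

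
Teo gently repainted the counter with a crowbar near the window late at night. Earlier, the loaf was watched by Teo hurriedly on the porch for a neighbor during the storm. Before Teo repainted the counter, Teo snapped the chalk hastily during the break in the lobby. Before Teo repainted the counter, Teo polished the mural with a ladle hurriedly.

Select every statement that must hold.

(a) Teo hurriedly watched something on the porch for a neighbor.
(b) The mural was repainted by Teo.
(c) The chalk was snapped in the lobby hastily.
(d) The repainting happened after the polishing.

(a) Entailed — this follows by dropping conjuncts from the watching event's description.
(b) Not entailed — Teo repainted the counter, not the mural; the mural belongs to the polishing event.
(c) Entailed — this follows by dropping conjuncts from the snapping event's description.
(d) Entailed — the narrative places the polishing before the repainting.

(a), (c), (d)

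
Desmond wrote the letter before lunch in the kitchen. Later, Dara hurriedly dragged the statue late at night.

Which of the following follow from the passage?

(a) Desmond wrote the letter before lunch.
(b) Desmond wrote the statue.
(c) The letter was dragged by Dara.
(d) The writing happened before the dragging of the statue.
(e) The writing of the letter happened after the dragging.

(a), (d)

(a) Entailed — every conjunct here is already in the original writing event.
(b) Not entailed — Desmond wrote the letter, not the statue; the statue belongs to the dragging event.
(c) Not entailed — Dara dragged the statue, not the letter; the letter belongs to the writing event.
(d) Entailed — the narrative places the writing before the dragging.
(e) Not entailed — the narrative places the writing before the dragging, not after.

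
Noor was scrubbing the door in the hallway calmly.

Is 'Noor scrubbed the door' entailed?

yes

'scrub' is atelic; if Noor was scrubbing the door, then Noor scrubbed the door (for some time).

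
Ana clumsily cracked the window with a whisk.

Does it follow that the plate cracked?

Nothing is said about any plate; only the window is affected.

no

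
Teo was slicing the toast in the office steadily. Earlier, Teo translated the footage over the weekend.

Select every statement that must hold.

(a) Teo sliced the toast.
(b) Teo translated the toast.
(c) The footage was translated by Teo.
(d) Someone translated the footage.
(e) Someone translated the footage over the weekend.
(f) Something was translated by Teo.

(c), (d), (e), (f)

(a) Not entailed — 'was slicing' is progressive on an accomplishment; it does not entail the completed 'sliced'.
(b) Not entailed — Teo translated the footage, not the toast; the toast belongs to the slicing event.
(c) Entailed — every conjunct here is already in the original translating event.
(d) Entailed — this follows by dropping conjuncts from the translating event's description.
(e) Entailed — this follows by dropping conjuncts from the translating event's description.
(f) Entailed — this follows by dropping conjuncts from the translating event's description.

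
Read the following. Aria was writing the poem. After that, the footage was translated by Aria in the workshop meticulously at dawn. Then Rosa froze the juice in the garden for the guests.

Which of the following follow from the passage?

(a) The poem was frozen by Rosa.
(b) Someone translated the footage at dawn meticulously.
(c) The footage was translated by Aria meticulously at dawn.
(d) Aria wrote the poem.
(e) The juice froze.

(b), (c), (e)

(a) Not entailed — Rosa froze the juice, not the poem; the poem belongs to the writing event.
(b) Entailed — the original entails any weakening of itself; this just drops 'in the workshop' and generalizes the agent.
(c) Entailed — this follows by dropping conjuncts from the translating event's description.
(d) Not entailed — 'was writing' is progressive on an accomplishment; it does not entail the completed 'wrote'.
(e) Entailed — 'Rosa froze the juice' is causative; it entails the inchoative 'the juice froze'.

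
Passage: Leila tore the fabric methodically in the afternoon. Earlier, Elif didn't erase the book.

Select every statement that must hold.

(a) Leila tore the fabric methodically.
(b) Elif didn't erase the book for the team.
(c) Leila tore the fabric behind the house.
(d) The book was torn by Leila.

(a), (b)

(a) Entailed — this follows by dropping conjuncts from the tearing event's description.
(b) Entailed — under negation, adding a further restriction is entailed: if no such erasing event occurred, none occurred for the team either.
(c) Not entailed — 'behind the house' adds information not in the original event.
(d) Not entailed — Leila tore the fabric, not the book; the book belongs to the erasing event.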